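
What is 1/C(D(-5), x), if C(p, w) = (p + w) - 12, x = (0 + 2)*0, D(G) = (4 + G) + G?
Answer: -1/18 ≈ -0.055556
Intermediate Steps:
D(G) = 4 + 2*G
x = 0 (x = 2*0 = 0)
C(p, w) = -12 + p + w
1/C(D(-5), x) = 1/(-12 + (4 + 2*(-5)) + 0) = 1/(-12 + (4 - 10) + 0) = 1/(-12 - 6 + 0) = 1/(-18) = -1/18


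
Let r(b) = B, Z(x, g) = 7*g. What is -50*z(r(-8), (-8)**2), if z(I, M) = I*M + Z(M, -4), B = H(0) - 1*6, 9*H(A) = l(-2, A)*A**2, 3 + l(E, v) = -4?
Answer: 20600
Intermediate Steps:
l(E, v) = -7 (l(E, v) = -3 - 4 = -7)
H(A) = -7*A**2/9 (H(A) = (-7*A**2)/9 = -7*A**2/9)
B = -6 (B = -7/9*0**2 - 1*6 = -7/9*0 - 6 = 0 - 6 = -6)
r(b) = -6
z(I, M) = -28 + I*M (z(I, M) = I*M + 7*(-4) = I*M - 28 = -28 + I*M)
-50*z(r(-8), (-8)**2) = -50*(-28 - 6*(-8)**2) = -50*(-28 - 6*64) = -50*(-28 - 384) = -50*(-412) = 20600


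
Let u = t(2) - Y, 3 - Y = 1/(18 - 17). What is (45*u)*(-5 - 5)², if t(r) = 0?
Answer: -9000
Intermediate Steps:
Y = 2 (Y = 3 - 1/(18 - 17) = 3 - 1/1 = 3 - 1*1 = 3 - 1 = 2)
u = -2 (u = 0 - 1*2 = 0 - 2 = -2)
(45*u)*(-5 - 5)² = (45*(-2))*(-5 - 5)² = -90*(-10)² = -90*100 = -9000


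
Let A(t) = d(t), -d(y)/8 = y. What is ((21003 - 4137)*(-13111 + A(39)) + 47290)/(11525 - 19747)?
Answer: 113172514/4111 ≈ 27529.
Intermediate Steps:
d(y) = -8*y
A(t) = -8*t
((21003 - 4137)*(-13111 + A(39)) + 47290)/(11525 - 19747) = ((21003 - 4137)*(-13111 - 8*39) + 47290)/(11525 - 19747) = (16866*(-13111 - 312) + 47290)/(-8222) = (16866*(-13423) + 47290)*(-1/8222) = (-226392318 + 47290)*(-1/8222) = -226345028*(-1/8222) = 113172514/4111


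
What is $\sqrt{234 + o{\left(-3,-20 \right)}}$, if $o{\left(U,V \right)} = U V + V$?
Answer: $\sqrt{274} \approx 16.553$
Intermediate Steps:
$o{\left(U,V \right)} = V + U V$
$\sqrt{234 + o{\left(-3,-20 \right)}} = \sqrt{234 - 20 \left(1 - 3\right)} = \sqrt{234 - -40} = \sqrt{234 + 40} = \sqrt{274}$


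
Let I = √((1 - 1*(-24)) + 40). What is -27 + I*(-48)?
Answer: -27 - 48*√65 ≈ -413.99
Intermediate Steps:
I = √65 (I = √((1 + 24) + 40) = √(25 + 40) = √65 ≈ 8.0623)
-27 + I*(-48) = -27 + √65*(-48) = -27 - 48*√65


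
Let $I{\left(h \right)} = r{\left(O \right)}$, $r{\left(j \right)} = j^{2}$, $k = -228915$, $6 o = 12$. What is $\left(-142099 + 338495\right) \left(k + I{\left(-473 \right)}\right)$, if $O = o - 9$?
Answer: $-44948366936$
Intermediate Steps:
$o = 2$ ($o = \frac{1}{6} \cdot 12 = 2$)
$O = -7$ ($O = 2 - 9 = -7$)
$I{\left(h \right)} = 49$ ($I{\left(h \right)} = \left(-7\right)^{2} = 49$)
$\left(-142099 + 338495\right) \left(k + I{\left(-473 \right)}\right) = \left(-142099 + 338495\right) \left(-228915 + 49\right) = 196396 \left(-228866\right) = -44948366936$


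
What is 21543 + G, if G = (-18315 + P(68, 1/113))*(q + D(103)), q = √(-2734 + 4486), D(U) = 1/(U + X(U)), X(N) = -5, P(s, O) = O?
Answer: 118248794/5537 - 4139188*√438/113 ≈ -7.4525e+5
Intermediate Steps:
D(U) = 1/(-5 + U) (D(U) = 1/(U - 5) = 1/(-5 + U))
q = 2*√438 (q = √1752 = 2*√438 ≈ 41.857)
G = -1034797/5537 - 4139188*√438/113 (G = (-18315 + 1/113)*(2*√438 + 1/(-5 + 103)) = (-18315 + 1/113)*(2*√438 + 1/98) = -2069594*(2*√438 + 1/98)/113 = -2069594*(1/98 + 2*√438)/113 = -1034797/5537 - 4139188*√438/113 ≈ -7.6680e+5)
21543 + G = 21543 + (-1034797/5537 - 4139188*√438/113) = 118248794/5537 - 4139188*√438/113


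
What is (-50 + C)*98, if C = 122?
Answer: 7056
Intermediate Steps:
(-50 + C)*98 = (-50 + 122)*98 = 72*98 = 7056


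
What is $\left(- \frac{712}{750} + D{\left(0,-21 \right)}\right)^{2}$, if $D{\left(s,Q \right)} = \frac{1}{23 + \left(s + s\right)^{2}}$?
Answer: $\frac{61042969}{74390625} \approx 0.82057$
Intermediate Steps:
$D{\left(s,Q \right)} = \frac{1}{23 + 4 s^{2}}$ ($D{\left(s,Q \right)} = \frac{1}{23 + \left(2 s\right)^{2}} = \frac{1}{23 + 4 s^{2}}$)
$\left(- \frac{712}{750} + D{\left(0,-21 \right)}\right)^{2} = \left(- \frac{712}{750} + \frac{1}{23 + 4 \cdot 0^{2}}\right)^{2} = \left(\left(-712\right) \frac{1}{750} + \frac{1}{23 + 4 \cdot 0}\right)^{2} = \left(- \frac{356}{375} + \frac{1}{23 + 0}\right)^{2} = \left(- \frac{356}{375} + \frac{1}{23}\right)^{2} = \left(- \frac{7813}{8625}\right)^{2} = \frac{61042969}{74390625}$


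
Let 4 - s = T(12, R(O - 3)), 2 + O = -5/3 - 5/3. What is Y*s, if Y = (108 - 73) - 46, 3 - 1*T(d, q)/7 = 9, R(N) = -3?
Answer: -506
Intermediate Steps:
O = -16/3 (O = -2 + (-5/3 - 5/3) = -2 - 10/3 = -16/3 ≈ -5.3333)
T(d, q) = -42 (T(d, q) = 21 - 7*9 = 21 - 63 = -42)
s = 46 (s = 4 - 1*(-42) = 4 + 42 = 46)
Y = -11 (Y = 35 - 46 = -11)
Y*s = -11*46 = -506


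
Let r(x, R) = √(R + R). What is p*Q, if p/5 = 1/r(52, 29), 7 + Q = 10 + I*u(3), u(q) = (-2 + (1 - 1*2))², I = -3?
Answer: -60*√58/29 ≈ -15.757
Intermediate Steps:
r(x, R) = √2*√R (r(x, R) = √(2*R) = √2*√R)
u(q) = 9 (u(q) = (-2 + (1 - 2))² = (-2 - 1)² = (-3)² = 9)
Q = -24 (Q = -7 + (10 - 3*9) = -7 + (10 - 27) = -7 - 17 = -24)
p = 5*√58/58 (p = 5/((√2*√29)) = 5/(√58) = 5*(√58/58) = 5*√58/58 ≈ 0.65653)
p*Q = (5*√58/58)*(-24) = -60*√58/29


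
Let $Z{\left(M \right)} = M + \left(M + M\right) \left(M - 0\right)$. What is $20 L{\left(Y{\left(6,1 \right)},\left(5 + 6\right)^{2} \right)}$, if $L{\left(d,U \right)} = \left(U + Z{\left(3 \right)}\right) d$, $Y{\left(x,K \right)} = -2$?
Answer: $-5680$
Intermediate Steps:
$Z{\left(M \right)} = M + 2 M^{2}$ ($Z{\left(M \right)} = M + 2 M \left(M + 0\right) = M + 2 M M = M + 2 M^{2}$)
$L{\left(d,U \right)} = d \left(21 + U\right)$ ($L{\left(d,U \right)} = \left(U + 3 \left(1 + 2 \cdot 3\right)\right) d = \left(U + 3 \left(1 + 6\right)\right) d = \left(U + 3 \cdot 7\right) d = \left(U + 21\right) d = \left(21 + U\right) d = d \left(21 + U\right)$)
$20 L{\left(Y{\left(6,1 \right)},\left(5 + 6\right)^{2} \right)} = 20 \left(- 2 \left(21 + \left(5 + 6\right)^{2}\right)\right) = 20 \left(- 2 \left(21 + 11^{2}\right)\right) = 20 \left(- 2 \left(21 + 121\right)\right) = 20 \left(\left(-2\right) 142\right) = 20 \left(-284\right) = -5680$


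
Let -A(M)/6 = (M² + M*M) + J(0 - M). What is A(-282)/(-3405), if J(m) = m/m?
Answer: 318098/1135 ≈ 280.26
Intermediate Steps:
J(m) = 1
A(M) = -6 - 12*M² (A(M) = -6*((M² + M*M) + 1) = -6*((M² + M²) + 1) = -6*(2*M² + 1) = -6*(1 + 2*M²) = -6 - 12*M²)
A(-282)/(-3405) = (-6 - 12*(-282)²)/(-3405) = (-6 - 12*79524)*(-1/3405) = (-6 - 954288)*(-1/3405) = -954294*(-1/3405) = 318098/1135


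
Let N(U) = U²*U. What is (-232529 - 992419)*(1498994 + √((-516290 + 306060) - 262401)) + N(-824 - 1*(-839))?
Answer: -1836189698937 - 1224948*I*√472631 ≈ -1.8362e+12 - 8.4213e+8*I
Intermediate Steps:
N(U) = U³
(-232529 - 992419)*(1498994 + √((-516290 + 306060) - 262401)) + N(-824 - 1*(-839)) = (-232529 - 992419)*(1498994 + √((-516290 + 306060) - 262401)) + (-824 - 1*(-839))³ = -1224948*(1498994 + √(-210230 - 262401)) + (-824 + 839)³ = -1224948*(1498994 + √(-472631)) + 15³ = -1224948*(1498994 + I*√472631) + 3375 = (-1836189702312 - 1224948*I*√472631) + 3375 = -1836189698937 - 1224948*I*√472631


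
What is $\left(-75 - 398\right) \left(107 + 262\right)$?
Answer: $-174537$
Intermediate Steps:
$\left(-75 - 398\right) \left(107 + 262\right) = \left(-473\right) 369 = -174537$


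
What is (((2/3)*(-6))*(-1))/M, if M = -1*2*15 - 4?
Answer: -2/17 ≈ -0.11765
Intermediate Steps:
M = -34 (M = -2*15 - 4 = -30 - 4 = -34)
(((2/3)*(-6))*(-1))/M = (((2/3)*(-6))*(-1))/(-34) = (((2*(⅓))*(-6))*(-1))*(-1/34) = (((⅔)*(-6))*(-1))*(-1/34) = -4*(-1)*(-1/34) = 4*(-1/34) = -2/17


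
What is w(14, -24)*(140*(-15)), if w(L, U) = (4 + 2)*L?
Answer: -176400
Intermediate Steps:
w(L, U) = 6*L
w(14, -24)*(140*(-15)) = (6*14)*(140*(-15)) = 84*(-2100) = -176400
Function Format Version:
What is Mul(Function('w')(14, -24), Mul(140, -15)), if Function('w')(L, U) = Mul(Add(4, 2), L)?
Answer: -176400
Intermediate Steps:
Function('w')(L, U) = Mul(6, L)
Mul(Function('w')(14, -24), Mul(140, -15)) = Mul(Mul(6, 14), Mul(140, -15)) = Mul(84, -2100) = -176400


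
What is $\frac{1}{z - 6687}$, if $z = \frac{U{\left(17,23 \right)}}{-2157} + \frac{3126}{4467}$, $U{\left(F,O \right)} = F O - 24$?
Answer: $- \frac{3211773}{21475424920} \approx -0.00014956$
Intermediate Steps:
$U{\left(F,O \right)} = -24 + F O$
$z = \frac{1701131}{3211773}$ ($z = \frac{-24 + 17 \cdot 23}{-2157} + \frac{3126}{4467} = \left(-24 + 391\right) \left(- \frac{1}{2157}\right) + 3126 \cdot \frac{1}{4467} = 367 \left(- \frac{1}{2157}\right) + \frac{1042}{1489} = - \frac{367}{2157} + \frac{1042}{1489} = \frac{1701131}{3211773} \approx 0.52965$)
$\frac{1}{z - 6687} = \frac{1}{\frac{1701131}{3211773} - 6687} = \frac{1}{- \frac{21475424920}{3211773}} = - \frac{3211773}{21475424920}$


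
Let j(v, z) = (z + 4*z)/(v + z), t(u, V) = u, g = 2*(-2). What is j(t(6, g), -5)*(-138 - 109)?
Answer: 6175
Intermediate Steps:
g = -4
j(v, z) = 5*z/(v + z) (j(v, z) = (5*z)/(v + z) = 5*z/(v + z))
j(t(6, g), -5)*(-138 - 109) = (5*(-5)/(6 - 5))*(-138 - 109) = (5*(-5)/1)*(-247) = (5*(-5)*1)*(-247) = -25*(-247) = 6175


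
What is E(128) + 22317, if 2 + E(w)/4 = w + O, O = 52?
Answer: 23029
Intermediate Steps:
E(w) = 200 + 4*w (E(w) = -8 + 4*(w + 52) = -8 + 4*(52 + w) = -8 + (208 + 4*w) = 200 + 4*w)
E(128) + 22317 = (200 + 4*128) + 22317 = (200 + 512) + 22317 = 712 + 22317 = 23029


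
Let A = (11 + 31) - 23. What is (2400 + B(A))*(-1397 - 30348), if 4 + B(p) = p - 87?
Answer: -73902360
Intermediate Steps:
A = 19 (A = 42 - 23 = 19)
B(p) = -91 + p (B(p) = -4 + (p - 87) = -4 + (-87 + p) = -91 + p)
(2400 + B(A))*(-1397 - 30348) = (2400 + (-91 + 19))*(-1397 - 30348) = (2400 - 72)*(-31745) = 2328*(-31745) = -73902360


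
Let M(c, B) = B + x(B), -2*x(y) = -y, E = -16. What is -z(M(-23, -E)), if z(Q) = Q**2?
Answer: -576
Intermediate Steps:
x(y) = y/2 (x(y) = -(-1)*y/2 = y/2)
M(c, B) = 3*B/2 (M(c, B) = B + B/2 = 3*B/2)
-z(M(-23, -E)) = -(3*(-1*(-16))/2)**2 = -((3/2)*16)**2 = -1*24**2 = -1*576 = -576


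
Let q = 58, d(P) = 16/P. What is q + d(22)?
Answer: 646/11 ≈ 58.727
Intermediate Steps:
q + d(22) = 58 + 16/22 = 58 + 16*(1/22) = 58 + 8/11 = 646/11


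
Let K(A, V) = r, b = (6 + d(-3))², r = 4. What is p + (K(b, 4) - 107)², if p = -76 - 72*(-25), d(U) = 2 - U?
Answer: 12333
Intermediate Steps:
b = 121 (b = (6 + (2 - 1*(-3)))² = (6 + (2 + 3))² = (6 + 5)² = 11² = 121)
K(A, V) = 4
p = 1724 (p = -76 + 1800 = 1724)
p + (K(b, 4) - 107)² = 1724 + (4 - 107)² = 1724 + (-103)² = 1724 + 10609 = 12333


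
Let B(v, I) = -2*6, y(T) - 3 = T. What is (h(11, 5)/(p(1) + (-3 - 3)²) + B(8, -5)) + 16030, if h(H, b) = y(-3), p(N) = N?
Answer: 16018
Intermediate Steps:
y(T) = 3 + T
h(H, b) = 0 (h(H, b) = 3 - 3 = 0)
B(v, I) = -12
(h(11, 5)/(p(1) + (-3 - 3)²) + B(8, -5)) + 16030 = (0/(1 + (-3 - 3)²) - 12) + 16030 = (0/(1 + (-6)²) - 12) + 16030 = (0/(1 + 36) - 12) + 16030 = (0/37 - 12) + 16030 = (0*(1/37) - 12) + 16030 = (0 - 12) + 16030 = -12 + 16030 = 16018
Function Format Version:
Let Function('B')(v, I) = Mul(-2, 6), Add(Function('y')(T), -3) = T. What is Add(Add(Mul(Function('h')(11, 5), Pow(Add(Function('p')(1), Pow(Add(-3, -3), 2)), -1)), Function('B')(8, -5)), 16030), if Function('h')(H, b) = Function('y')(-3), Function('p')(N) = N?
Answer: 16018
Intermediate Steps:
Function('y')(T) = Add(3, T)
Function('h')(H, b) = 0 (Function('h')(H, b) = Add(3, -3) = 0)
Function('B')(v, I) = -12
Add(Add(Mul(Function('h')(11, 5), Pow(Add(Function('p')(1), Pow(Add(-3, -3), 2)), -1)), Function('B')(8, -5)), 16030) = Add(Add(Mul(0, Pow(Add(1, Pow(Add(-3, -3), 2)), -1)), -12), 16030) = Add(Add(Mul(0, Pow(Add(1, Pow(-6, 2)), -1)), -12), 16030) = Add(Add(Mul(0, Pow(Add(1, 36), -1)), -12), 16030) = Add(Add(Mul(0, Pow(37, -1)), -12), 16030) = Add(Add(Mul(0, Rational(1, 37)), -12), 16030) = Add(Add(0, -12), 16030) = Add(-12, 16030) = 16018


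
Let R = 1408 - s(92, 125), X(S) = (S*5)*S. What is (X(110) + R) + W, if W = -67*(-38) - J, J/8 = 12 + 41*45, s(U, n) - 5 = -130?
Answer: 49723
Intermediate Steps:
s(U, n) = -125 (s(U, n) = 5 - 130 = -125)
J = 14856 (J = 8*(12 + 41*45) = 8*(12 + 1845) = 8*1857 = 14856)
X(S) = 5*S**2 (X(S) = (5*S)*S = 5*S**2)
R = 1533 (R = 1408 - 1*(-125) = 1408 + 125 = 1533)
W = -12310 (W = -67*(-38) - 1*14856 = 2546 - 14856 = -12310)
(X(110) + R) + W = (5*110**2 + 1533) - 12310 = (5*12100 + 1533) - 12310 = (60500 + 1533) - 12310 = 62033 - 12310 = 49723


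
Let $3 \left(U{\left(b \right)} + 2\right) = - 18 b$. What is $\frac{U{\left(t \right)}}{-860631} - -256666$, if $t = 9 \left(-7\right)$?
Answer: $\frac{220894715870}{860631} \approx 2.5667 \cdot 10^{5}$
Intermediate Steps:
$t = -63$
$U{\left(b \right)} = -2 - 6 b$ ($U{\left(b \right)} = -2 + \frac{\left(-18\right) b}{3} = -2 - 6 b$)
$\frac{U{\left(t \right)}}{-860631} - -256666 = \frac{-2 - -378}{-860631} - -256666 = \left(-2 + 378\right) \left(- \frac{1}{860631}\right) + 256666 = 376 \left(- \frac{1}{860631}\right) + 256666 = - \frac{376}{860631} + 256666 = \frac{220894715870}{860631}$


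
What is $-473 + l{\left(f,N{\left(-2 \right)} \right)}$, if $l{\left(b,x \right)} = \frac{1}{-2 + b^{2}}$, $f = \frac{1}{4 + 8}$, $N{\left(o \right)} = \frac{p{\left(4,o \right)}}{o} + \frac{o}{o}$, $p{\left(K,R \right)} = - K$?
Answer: $- \frac{135895}{287} \approx -473.5$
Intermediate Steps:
$N{\left(o \right)} = 1 - \frac{4}{o}$ ($N{\left(o \right)} = \frac{\left(-1\right) 4}{o} + \frac{o}{o} = - \frac{4}{o} + 1 = 1 - \frac{4}{o}$)
$f = \frac{1}{12} \approx 0.083333$
$-473 + l{\left(f,N{\left(-2 \right)} \right)} = -473 + \frac{1}{-2 + \left(\frac{1}{12}\right)^{2}} = -473 + \frac{1}{-2 + \frac{1}{144}} = -473 + \frac{1}{- \frac{287}{144}} = -473 - \frac{144}{287} = - \frac{135895}{287}$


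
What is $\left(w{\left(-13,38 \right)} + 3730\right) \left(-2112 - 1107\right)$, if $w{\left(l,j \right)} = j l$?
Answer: $-10416684$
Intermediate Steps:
$\left(w{\left(-13,38 \right)} + 3730\right) \left(-2112 - 1107\right) = \left(38 \left(-13\right) + 3730\right) \left(-2112 - 1107\right) = \left(-494 + 3730\right) \left(-3219\right) = 3236 \left(-3219\right) = -10416684$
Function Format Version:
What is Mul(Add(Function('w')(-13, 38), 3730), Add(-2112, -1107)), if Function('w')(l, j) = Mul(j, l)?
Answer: -10416684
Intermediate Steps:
Mul(Add(Function('w')(-13, 38), 3730), Add(-2112, -1107)) = Mul(Add(Mul(38, -13), 3730), Add(-2112, -1107)) = Mul(Add(-494, 3730), -3219) = Mul(3236, -3219) = -10416684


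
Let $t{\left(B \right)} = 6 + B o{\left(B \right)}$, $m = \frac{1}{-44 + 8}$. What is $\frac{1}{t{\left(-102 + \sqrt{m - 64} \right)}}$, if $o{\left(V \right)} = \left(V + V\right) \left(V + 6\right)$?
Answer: $- \frac{108 i}{1077263 \sqrt{2305} + 211587696 i} \approx -4.8165 \cdot 10^{-7} - 1.1773 \cdot 10^{-7} i$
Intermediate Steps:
$m = - \frac{1}{36}$ ($m = \frac{1}{-36} = - \frac{1}{36} \approx -0.027778$)
$o{\left(V \right)} = 2 V \left(6 + V\right)$
$t{\left(B \right)} = 6 + 2 B^{2} \left(6 + B\right)$ ($t{\left(B \right)} = 6 + B 2 B \left(6 + B\right) = 6 + 2 B^{2} \left(6 + B\right)$)
$\frac{1}{t{\left(-102 + \sqrt{m - 64} \right)}} = \frac{1}{6 + 2 \left(-102 + \sqrt{- \frac{1}{36} - 64}\right)^{2} \left(6 - \left(102 - \sqrt{- \frac{1}{36} - 64}\right)\right)} = \frac{1}{6 + 2 \left(-102 + \sqrt{- \frac{2305}{36}}\right)^{2} \left(6 - \left(102 - \sqrt{- \frac{2305}{36}}\right)\right)} = \frac{1}{6 + 2 \left(-102 + \frac{i \sqrt{2305}}{6}\right)^{2} \left(6 - \left(102 - \frac{i \sqrt{2305}}{6}\right)\right)} = \frac{1}{6 + 2 \left(-102 + \frac{i \sqrt{2305}}{6}\right)^{2} \left(-96 + \frac{i \sqrt{2305}}{6}\right)}$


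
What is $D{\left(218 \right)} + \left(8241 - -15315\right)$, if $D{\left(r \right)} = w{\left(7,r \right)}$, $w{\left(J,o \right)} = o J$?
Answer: $25082$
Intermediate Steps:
$w{\left(J,o \right)} = J o$
$D{\left(r \right)} = 7 r$
$D{\left(218 \right)} + \left(8241 - -15315\right) = 7 \cdot 218 + \left(8241 - -15315\right) = 1526 + \left(8241 + 15315\right) = 1526 + 23556 = 25082$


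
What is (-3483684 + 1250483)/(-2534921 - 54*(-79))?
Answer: 2233201/2530655 ≈ 0.88246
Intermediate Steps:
(-3483684 + 1250483)/(-2534921 - 54*(-79)) = -2233201/(-2534921 + 4266) = -2233201/(-2530655) = -2233201*(-1/2530655) = 2233201/2530655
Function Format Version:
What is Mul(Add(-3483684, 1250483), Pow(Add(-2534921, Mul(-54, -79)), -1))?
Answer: Rational(2233201, 2530655) ≈ 0.88246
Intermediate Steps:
Mul(Add(-3483684, 1250483), Pow(Add(-2534921, Mul(-54, -79)), -1)) = Mul(-2233201, Pow(Add(-2534921, 4266), -1)) = Mul(-2233201, Pow(-2530655, -1)) = Mul(-2233201, Rational(-1, 2530655)) = Rational(2233201, 2530655)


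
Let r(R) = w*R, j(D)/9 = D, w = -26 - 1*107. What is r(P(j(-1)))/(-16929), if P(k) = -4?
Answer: -28/891 ≈ -0.031425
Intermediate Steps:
w = -133 (w = -26 - 107 = -133)
j(D) = 9*D
r(R) = -133*R
r(P(j(-1)))/(-16929) = -133*(-4)/(-16929) = 532*(-1/16929) = -28/891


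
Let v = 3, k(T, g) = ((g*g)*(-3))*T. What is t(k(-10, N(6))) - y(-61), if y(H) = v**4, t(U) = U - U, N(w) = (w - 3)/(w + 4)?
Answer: -81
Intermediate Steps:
N(w) = (-3 + w)/(4 + w)
k(T, g) = -3*T*g**2 (k(T, g) = (g**2*(-3))*T = (-3*g**2)*T = -3*T*g**2)
t(U) = 0
y(H) = 81 (y(H) = 3**4 = 81)
t(k(-10, N(6))) - y(-61) = 0 - 1*81 = 0 - 81 = -81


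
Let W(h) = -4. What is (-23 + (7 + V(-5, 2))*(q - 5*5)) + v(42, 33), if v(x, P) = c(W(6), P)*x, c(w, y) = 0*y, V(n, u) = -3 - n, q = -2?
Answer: -266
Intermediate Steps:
c(w, y) = 0
v(x, P) = 0 (v(x, P) = 0*x = 0)
(-23 + (7 + V(-5, 2))*(q - 5*5)) + v(42, 33) = (-23 + (7 + (-3 - 1*(-5)))*(-2 - 5*5)) + 0 = (-23 + (7 + (-3 + 5))*(-2 - 25)) + 0 = (-23 + (7 + 2)*(-27)) + 0 = (-23 + 9*(-27)) + 0 = (-23 - 243) + 0 = -266 + 0 = -266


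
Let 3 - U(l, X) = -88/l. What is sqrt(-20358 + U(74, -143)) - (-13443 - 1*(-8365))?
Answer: 5078 + I*sqrt(27864367)/37 ≈ 5078.0 + 142.67*I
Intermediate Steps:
U(l, X) = 3 + 88/l (U(l, X) = 3 - (-88)/l = 3 + 88/l)
sqrt(-20358 + U(74, -143)) - (-13443 - 1*(-8365)) = sqrt(-20358 + (3 + 88/74)) - (-13443 - 1*(-8365)) = sqrt(-20358 + (3 + 88*(1/74))) - (-13443 + 8365) = sqrt(-20358 + (3 + 44/37)) - 1*(-5078) = sqrt(-20358 + 155/37) + 5078 = sqrt(-753091/37) + 5078 = I*sqrt(27864367)/37 + 5078 = 5078 + I*sqrt(27864367)/37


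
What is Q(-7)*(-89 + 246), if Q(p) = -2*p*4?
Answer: 8792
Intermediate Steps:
Q(p) = -8*p
Q(-7)*(-89 + 246) = (-8*(-7))*(-89 + 246) = 56*157 = 8792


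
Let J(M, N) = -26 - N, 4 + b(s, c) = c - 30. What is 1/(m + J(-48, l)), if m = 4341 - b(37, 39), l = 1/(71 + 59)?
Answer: 130/560299 ≈ 0.00023202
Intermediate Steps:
l = 1/130 ≈ 0.0076923
b(s, c) = -34 + c (b(s, c) = -4 + (c - 30) = -4 + (-30 + c) = -34 + c)
m = 4336 (m = 4341 - (-34 + 39) = 4341 - 1*5 = 4341 - 5 = 4336)
1/(m + J(-48, l)) = 1/(4336 + (-26 - 1*1/130)) = 1/(4336 + (-26 - 1/130)) = 1/(4336 - 3381/130) = 1/(560299/130) = 130/560299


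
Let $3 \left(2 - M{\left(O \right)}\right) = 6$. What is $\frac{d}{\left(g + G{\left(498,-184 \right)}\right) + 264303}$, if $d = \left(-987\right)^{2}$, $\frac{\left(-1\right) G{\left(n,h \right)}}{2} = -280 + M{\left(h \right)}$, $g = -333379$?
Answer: $- \frac{139167}{9788} \approx -14.218$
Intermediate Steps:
$M{\left(O \right)} = 0$ ($M{\left(O \right)} = 2 - 2 = 0$)
$G{\left(n,h \right)} = 560$ ($G{\left(n,h \right)} = - 2 \left(-280 + 0\right) = \left(-2\right) \left(-280\right) = 560$)
$d = 974169$
$\frac{d}{\left(g + G{\left(498,-184 \right)}\right) + 264303} = \frac{974169}{\left(-333379 + 560\right) + 264303} = \frac{974169}{-332819 + 264303} = \frac{974169}{-68516} = 974169 \left(- \frac{1}{68516}\right) = - \frac{139167}{9788}$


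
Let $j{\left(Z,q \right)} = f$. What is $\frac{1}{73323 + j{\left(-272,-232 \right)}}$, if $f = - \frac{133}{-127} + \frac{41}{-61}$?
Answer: $\frac{7747}{568036187} \approx 1.3638 \cdot 10^{-5}$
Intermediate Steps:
$f = \frac{2906}{7747}$ ($f = \left(-133\right) \left(- \frac{1}{127}\right) + 41 \left(- \frac{1}{61}\right) = \frac{133}{127} - \frac{41}{61} = \frac{2906}{7747} \approx 0.37511$)
$j{\left(Z,q \right)} = \frac{2906}{7747}$
$\frac{1}{73323 + j{\left(-272,-232 \right)}} = \frac{1}{73323 + \frac{2906}{7747}} = \frac{1}{\frac{568036187}{7747}} = \frac{7747}{568036187}$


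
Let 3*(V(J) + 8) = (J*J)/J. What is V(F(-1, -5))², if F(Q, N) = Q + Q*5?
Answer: 100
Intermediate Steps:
F(Q, N) = 6*Q (F(Q, N) = Q + 5*Q = 6*Q)
V(J) = -8 + J/3 (V(J) = -8 + ((J*J)/J)/3 = -8 + (J²/J)/3 = -8 + J/3)
V(F(-1, -5))² = (-8 + (6*(-1))/3)² = (-8 + (⅓)*(-6))² = (-8 - 2)² = (-10)² = 100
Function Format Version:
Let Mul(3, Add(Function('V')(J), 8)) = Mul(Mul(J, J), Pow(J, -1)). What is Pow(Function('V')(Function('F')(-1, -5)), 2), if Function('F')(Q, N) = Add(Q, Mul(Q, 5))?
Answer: 100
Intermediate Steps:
Function('F')(Q, N) = Mul(6, Q) (Function('F')(Q, N) = Add(Q, Mul(5, Q)) = Mul(6, Q))
Function('V')(J) = Add(-8, Mul(Rational(1, 3), J)) (Function('V')(J) = Add(-8, Mul(Rational(1, 3), Mul(Mul(J, J), Pow(J, -1)))) = Add(-8, Mul(Rational(1, 3), Mul(Pow(J, 2), Pow(J, -1)))) = Add(-8, Mul(Rational(1, 3), J)))
Pow(Function('V')(Function('F')(-1, -5)), 2) = Pow(Add(-8, Mul(Rational(1, 3), Mul(6, -1))), 2) = Pow(Add(-8, Mul(Rational(1, 3), -6)), 2) = Pow(Add(-8, -2), 2) = Pow(-10, 2) = 100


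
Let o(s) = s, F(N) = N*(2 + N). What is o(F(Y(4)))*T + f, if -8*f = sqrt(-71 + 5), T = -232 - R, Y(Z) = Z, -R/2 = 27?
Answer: -4272 - I*sqrt(66)/8 ≈ -4272.0 - 1.0155*I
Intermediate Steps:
R = -54 (R = -2*27 = -54)
T = -178 (T = -232 - 1*(-54) = -232 + 54 = -178)
f = -I*sqrt(66)/8 (f = -sqrt(-71 + 5)/8 = -I*sqrt(66)/8 ≈ -1.0155*I)
o(F(Y(4)))*T + f = (4*(2 + 4))*(-178) - I*sqrt(66)/8 = (4*6)*(-178) - I*sqrt(66)/8 = 24*(-178) - I*sqrt(66)/8 = -4272 - I*sqrt(66)/8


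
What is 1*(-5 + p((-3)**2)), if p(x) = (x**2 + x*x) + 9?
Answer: 166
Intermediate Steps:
p(x) = 9 + 2*x**2 (p(x) = (x**2 + x**2) + 9 = 2*x**2 + 9 = 9 + 2*x**2)
1*(-5 + p((-3)**2)) = 1*(-5 + (9 + 2*((-3)**2)**2)) = 1*(-5 + (9 + 2*9**2)) = 1*(-5 + (9 + 2*81)) = 1*(-5 + (9 + 162)) = 1*(-5 + 171) = 1*166 = 166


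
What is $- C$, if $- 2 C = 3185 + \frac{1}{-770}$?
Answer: $\frac{2452449}{1540} \approx 1592.5$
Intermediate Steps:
$C = - \frac{2452449}{1540}$ ($C = - \frac{3185 + \frac{1}{-770}}{2} = - \frac{3185 - \frac{1}{770}}{2} = \left(- \frac{1}{2}\right) \frac{2452449}{770} = - \frac{2452449}{1540} \approx -1592.5$)
$- C = \left(-1\right) \left(- \frac{2452449}{1540}\right) = \frac{2452449}{1540}$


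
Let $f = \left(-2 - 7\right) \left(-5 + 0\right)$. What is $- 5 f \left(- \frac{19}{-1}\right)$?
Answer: $-4275$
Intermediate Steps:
$f = 45$ ($f = \left(-9\right) \left(-5\right) = 45$)
$- 5 f \left(- \frac{19}{-1}\right) = \left(-5\right) 45 \left(- \frac{19}{-1}\right) = - 225 \left(\left(-19\right) \left(-1\right)\right) = \left(-225\right) 19 = -4275$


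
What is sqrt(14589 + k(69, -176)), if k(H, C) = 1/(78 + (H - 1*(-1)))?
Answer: sqrt(79889401)/74 ≈ 120.78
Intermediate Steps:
k(H, C) = 1/(79 + H) (k(H, C) = 1/(78 + (H + 1)) = 1/(78 + (1 + H)) = 1/(79 + H))
sqrt(14589 + k(69, -176)) = sqrt(14589 + 1/(79 + 69)) = sqrt(14589 + 1/148) = sqrt(2159173/148) = sqrt(79889401)/74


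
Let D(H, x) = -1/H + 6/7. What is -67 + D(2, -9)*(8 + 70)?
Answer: -274/7 ≈ -39.143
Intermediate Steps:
D(H, x) = 6/7 - 1/H (D(H, x) = -1/H + 6*(⅐) = -1/H + 6/7 = 6/7 - 1/H)
-67 + D(2, -9)*(8 + 70) = -67 + (6/7 - 1/2)*(8 + 70) = -67 + (6/7 - 1*½)*78 = -67 + (6/7 - ½)*78 = -67 + (5/14)*78 = -67 + 195/7 = -274/7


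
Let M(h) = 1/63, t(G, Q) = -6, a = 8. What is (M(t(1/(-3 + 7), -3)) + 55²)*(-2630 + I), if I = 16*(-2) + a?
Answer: -505788704/63 ≈ -8.0284e+6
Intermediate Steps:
I = -24 (I = 16*(-2) + 8 = -32 + 8 = -24)
M(h) = 1/63
(M(t(1/(-3 + 7), -3)) + 55²)*(-2630 + I) = (1/63 + 55²)*(-2630 - 24) = (1/63 + 3025)*(-2654) = (190576/63)*(-2654) = -505788704/63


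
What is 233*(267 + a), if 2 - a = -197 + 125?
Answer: 79453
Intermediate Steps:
a = 74 (a = 2 - (-197 + 125) = 2 - 1*(-72) = 2 + 72 = 74)
233*(267 + a) = 233*(267 + 74) = 233*341 = 79453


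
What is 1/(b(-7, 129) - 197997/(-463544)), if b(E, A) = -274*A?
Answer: -463544/16384228227 ≈ -2.8292e-5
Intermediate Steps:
1/(b(-7, 129) - 197997/(-463544)) = 1/(-274*129 - 197997/(-463544)) = 1/(-35346 - 197997*(-1/463544)) = 1/(-35346 + 197997/463544) = 1/(-16384228227/463544) = -463544/16384228227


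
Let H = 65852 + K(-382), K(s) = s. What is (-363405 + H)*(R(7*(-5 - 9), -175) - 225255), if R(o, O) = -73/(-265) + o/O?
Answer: 17784441369816/265 ≈ 6.7111e+10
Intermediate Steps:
R(o, O) = 73/265 + o/O (R(o, O) = -73*(-1/265) + o/O = 73/265 + o/O)
H = 65470 (H = 65852 - 382 = 65470)
(-363405 + H)*(R(7*(-5 - 9), -175) - 225255) = (-363405 + 65470)*((73/265 + (7*(-5 - 9))/(-175)) - 225255) = -297935*((73/265 + (7*(-14))*(-1/175)) - 225255) = -297935*((73/265 - 98*(-1/175)) - 225255) = -297935*((73/265 + 14/25) - 225255) = -297935*(1107/1325 - 225255) = -297935*(-298461768/1325) = 17784441369816/265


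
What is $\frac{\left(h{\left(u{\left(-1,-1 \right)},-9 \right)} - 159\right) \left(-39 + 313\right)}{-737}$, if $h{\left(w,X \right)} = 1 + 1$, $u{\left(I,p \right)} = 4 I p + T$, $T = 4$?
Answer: $\frac{43018}{737} \approx 58.369$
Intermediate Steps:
$u{\left(I,p \right)} = 4 + 4 I p$ ($u{\left(I,p \right)} = 4 I p + 4 = 4 + 4 I p$)
$h{\left(w,X \right)} = 2$
$\frac{\left(h{\left(u{\left(-1,-1 \right)},-9 \right)} - 159\right) \left(-39 + 313\right)}{-737} = \frac{\left(2 - 159\right) \left(-39 + 313\right)}{-737} = \left(-157\right) 274 \left(- \frac{1}{737}\right) = \left(-43018\right) \left(- \frac{1}{737}\right) = \frac{43018}{737}$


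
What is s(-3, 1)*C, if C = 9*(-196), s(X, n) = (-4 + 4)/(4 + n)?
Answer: 0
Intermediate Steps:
s(X, n) = 0 (s(X, n) = 0/(4 + n) = 0)
C = -1764
s(-3, 1)*C = 0*(-1764) = 0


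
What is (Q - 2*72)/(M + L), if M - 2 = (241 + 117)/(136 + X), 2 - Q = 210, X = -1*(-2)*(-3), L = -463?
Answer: 11440/14893 ≈ 0.76815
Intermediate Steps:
X = -6 (X = 2*(-3) = -6)
Q = -208 (Q = 2 - 1*210 = 2 - 210 = -208)
M = 309/65 (M = 2 + (241 + 117)/(136 - 6) = 2 + 358/130 = 2 + 358*(1/130) = 2 + 179/65 = 309/65 ≈ 4.7538)
(Q - 2*72)/(M + L) = (-208 - 2*72)/(309/65 - 463) = (-208 - 144)/(-29786/65) = -352*(-65/29786) = 11440/14893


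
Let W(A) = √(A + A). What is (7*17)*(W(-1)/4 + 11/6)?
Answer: 1309/6 + 119*I*√2/4 ≈ 218.17 + 42.073*I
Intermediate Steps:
W(A) = √2*√A (W(A) = √(2*A) = √2*√A)
(7*17)*(W(-1)/4 + 11/6) = (7*17)*((√2*√(-1))/4 + 11/6) = 119*((√2*I)*(¼) + 11*(⅙)) = 119*((I*√2)*(¼) + 11/6) = 119*(I*√2/4 + 11/6) = 119*(11/6 + I*√2/4) = 1309/6 + 119*I*√2/4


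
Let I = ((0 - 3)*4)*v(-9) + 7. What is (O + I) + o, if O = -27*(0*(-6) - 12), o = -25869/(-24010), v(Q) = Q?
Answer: 10566259/24010 ≈ 440.08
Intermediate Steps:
o = 25869/24010 (o = -25869*(-1/24010) = 25869/24010 ≈ 1.0774)
O = 324 (O = -27*(0 - 12) = -27*(-12) = 324)
I = 115 (I = ((0 - 3)*4)*(-9) + 7 = -3*4*(-9) + 7 = -12*(-9) + 7 = 108 + 7 = 115)
(O + I) + o = (324 + 115) + 25869/24010 = 439 + 25869/24010 = 10566259/24010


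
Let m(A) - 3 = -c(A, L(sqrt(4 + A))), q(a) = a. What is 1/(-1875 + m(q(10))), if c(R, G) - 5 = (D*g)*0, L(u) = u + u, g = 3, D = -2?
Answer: -1/1877 ≈ -0.00053276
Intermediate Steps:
L(u) = 2*u
c(R, G) = 5 (c(R, G) = 5 - 2*3*0 = 5 - 6*0 = 5 + 0 = 5)
m(A) = -2 (m(A) = 3 - 1*5 = 3 - 5 = -2)
1/(-1875 + m(q(10))) = 1/(-1875 - 2) = 1/(-1877) = -1/1877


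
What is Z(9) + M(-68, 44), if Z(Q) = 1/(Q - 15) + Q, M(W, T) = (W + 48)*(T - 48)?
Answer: 533/6 ≈ 88.833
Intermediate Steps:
M(W, T) = (-48 + T)*(48 + W) (M(W, T) = (48 + W)*(-48 + T) = (-48 + T)*(48 + W))
Z(Q) = Q + 1/(-15 + Q) (Z(Q) = 1/(-15 + Q) + Q = Q + 1/(-15 + Q))
Z(9) + M(-68, 44) = (1 + 9**2 - 15*9)/(-15 + 9) + (-2304 - 48*(-68) + 48*44 + 44*(-68)) = (1 + 81 - 135)/(-6) + (-2304 + 3264 + 2112 - 2992) = -1/6*(-53) + 80 = 53/6 + 80 = 533/6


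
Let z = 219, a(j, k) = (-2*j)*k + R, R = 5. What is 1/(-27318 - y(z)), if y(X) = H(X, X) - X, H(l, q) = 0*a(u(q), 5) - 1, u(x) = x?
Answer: -1/27098 ≈ -3.6903e-5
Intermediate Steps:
a(j, k) = 5 - 2*j*k (a(j, k) = (-2*j)*k + 5 = -2*j*k + 5 = 5 - 2*j*k)
H(l, q) = -1 (H(l, q) = 0*(5 - 2*q*5) - 1 = 0*(5 - 10*q) - 1 = 0 - 1 = -1)
y(X) = -1 - X
1/(-27318 - y(z)) = 1/(-27318 - (-1 - 1*219)) = 1/(-27318 - (-1 - 219)) = 1/(-27318 - 1*(-220)) = 1/(-27318 + 220) = 1/(-27098) = -1/27098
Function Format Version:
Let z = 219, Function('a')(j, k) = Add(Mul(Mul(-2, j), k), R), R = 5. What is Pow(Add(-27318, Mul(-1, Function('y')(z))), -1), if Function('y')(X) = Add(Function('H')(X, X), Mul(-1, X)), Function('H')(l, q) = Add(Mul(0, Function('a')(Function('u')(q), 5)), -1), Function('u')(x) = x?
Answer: Rational(-1, 27098) ≈ -3.6903e-5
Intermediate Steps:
Function('a')(j, k) = Add(5, Mul(-2, j, k)) (Function('a')(j, k) = Add(Mul(Mul(-2, j), k), 5) = Add(Mul(-2, j, k), 5) = Add(5, Mul(-2, j, k)))
Function('H')(l, q) = -1 (Function('H')(l, q) = Add(Mul(0, Add(5, Mul(-2, q, 5))), -1) = Add(Mul(0, Add(5, Mul(-10, q))), -1) = Add(0, -1) = -1)
Function('y')(X) = Add(-1, Mul(-1, X))
Pow(Add(-27318, Mul(-1, Function('y')(z))), -1) = Pow(Add(-27318, Mul(-1, Add(-1, Mul(-1, 219)))), -1) = Pow(Add(-27318, Mul(-1, Add(-1, -219))), -1) = Pow(Add(-27318, Mul(-1, -220)), -1) = Pow(Add(-27318, 220), -1) = Pow(-27098, -1) = Rational(-1, 27098)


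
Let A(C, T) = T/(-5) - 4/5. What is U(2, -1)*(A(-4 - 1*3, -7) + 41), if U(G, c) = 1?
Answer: 208/5 ≈ 41.600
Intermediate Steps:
A(C, T) = -⅘ - T/5 (A(C, T) = T*(-⅕) - 4*⅕ = -T/5 - ⅘ = -⅘ - T/5)
U(2, -1)*(A(-4 - 1*3, -7) + 41) = 1*((-⅘ - ⅕*(-7)) + 41) = 1*((-⅘ + 7/5) + 41) = 1*(⅗ + 41) = 1*(208/5) = 208/5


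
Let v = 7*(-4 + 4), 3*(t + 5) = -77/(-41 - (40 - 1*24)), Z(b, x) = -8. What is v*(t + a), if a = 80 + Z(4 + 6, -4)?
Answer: 0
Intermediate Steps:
t = -778/171 (t = -5 + (-77/(-41 - (40 - 1*24)))/3 = -5 + (-77/(-41 - (40 - 24)))/3 = -5 + (-77/(-41 - 1*16))/3 = -5 + (-77/(-41 - 16))/3 = -5 + (-77/(-57))/3 = -5 + (-77*(-1/57))/3 = -5 + (⅓)*(77/57) = -5 + 77/171 = -778/171 ≈ -4.5497)
v = 0 (v = 7*0 = 0)
a = 72 (a = 80 - 8 = 72)
v*(t + a) = 0*(-778/171 + 72) = 0*(11534/171) = 0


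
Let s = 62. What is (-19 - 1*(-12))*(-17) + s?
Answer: 181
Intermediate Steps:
(-19 - 1*(-12))*(-17) + s = (-19 - 1*(-12))*(-17) + 62 = (-19 + 12)*(-17) + 62 = -7*(-17) + 62 = 119 + 62 = 181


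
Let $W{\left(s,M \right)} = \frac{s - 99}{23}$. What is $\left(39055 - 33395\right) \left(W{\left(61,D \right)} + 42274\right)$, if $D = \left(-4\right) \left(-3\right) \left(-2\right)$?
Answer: $\frac{5503014240}{23} \approx 2.3926 \cdot 10^{8}$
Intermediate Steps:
$D = -24$ ($D = 12 \left(-2\right) = -24$)
$W{\left(s,M \right)} = - \frac{99}{23} + \frac{s}{23}$ ($W{\left(s,M \right)} = \left(s - 99\right) \frac{1}{23} = \left(-99 + s\right) \frac{1}{23} = - \frac{99}{23} + \frac{s}{23}$)
$\left(39055 - 33395\right) \left(W{\left(61,D \right)} + 42274\right) = \left(39055 - 33395\right) \left(\left(- \frac{99}{23} + \frac{1}{23} \cdot 61\right) + 42274\right) = 5660 \left(\left(- \frac{99}{23} + \frac{61}{23}\right) + 42274\right) = 5660 \left(- \frac{38}{23} + 42274\right) = 5660 \cdot \frac{972264}{23} = \frac{5503014240}{23}$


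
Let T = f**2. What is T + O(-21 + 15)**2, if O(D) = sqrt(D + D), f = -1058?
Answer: 1119352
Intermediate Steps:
O(D) = sqrt(2)*sqrt(D) (O(D) = sqrt(2*D) = sqrt(2)*sqrt(D))
T = 1119364 (T = (-1058)**2 = 1119364)
T + O(-21 + 15)**2 = 1119364 + (sqrt(2)*sqrt(-21 + 15))**2 = 1119364 + (sqrt(2)*sqrt(-6))**2 = 1119364 + (sqrt(2)*(I*sqrt(6)))**2 = 1119364 + (2*I*sqrt(3))**2 = 1119364 - 12 = 1119352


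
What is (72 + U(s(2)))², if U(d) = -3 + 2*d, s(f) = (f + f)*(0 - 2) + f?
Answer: 3249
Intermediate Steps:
s(f) = -3*f (s(f) = (2*f)*(-2) + f = -4*f + f = -3*f)
(72 + U(s(2)))² = (72 + (-3 + 2*(-3*2)))² = (72 + (-3 + 2*(-6)))² = (72 + (-3 - 12))² = (72 - 15)² = 57² = 3249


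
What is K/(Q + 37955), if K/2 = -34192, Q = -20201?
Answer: -34192/8877 ≈ -3.8518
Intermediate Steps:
K = -68384 (K = 2*(-34192) = -68384)
K/(Q + 37955) = -68384/(-20201 + 37955) = -68384/17754 = -68384*1/17754 = -34192/8877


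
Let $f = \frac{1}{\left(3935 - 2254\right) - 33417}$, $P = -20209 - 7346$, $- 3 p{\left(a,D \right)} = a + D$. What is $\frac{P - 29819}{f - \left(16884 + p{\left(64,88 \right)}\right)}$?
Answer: $\frac{5462463792}{1602668003} \approx 3.4084$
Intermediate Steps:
$p{\left(a,D \right)} = - \frac{D}{3} - \frac{a}{3}$ ($p{\left(a,D \right)} = - \frac{a + D}{3} = - \frac{D + a}{3} = - \frac{D}{3} - \frac{a}{3}$)
$P = -27555$
$f = - \frac{1}{31736}$ ($f = \frac{1}{\left(3935 - 2254\right) - 33417} = \frac{1}{1681 - 33417} = \frac{1}{-31736} = - \frac{1}{31736} \approx -3.151 \cdot 10^{-5}$)
$\frac{P - 29819}{f - \left(16884 + p{\left(64,88 \right)}\right)} = \frac{-27555 - 29819}{- \frac{1}{31736} - \left(16884 - \frac{88}{3} - \frac{64}{3}\right)} = - \frac{57374}{- \frac{1}{31736} - \frac{50500}{3}} = - \frac{57374}{- \frac{1602668003}{95208}} = \left(-57374\right) \left(- \frac{95208}{1602668003}\right) = \frac{5462463792}{1602668003}$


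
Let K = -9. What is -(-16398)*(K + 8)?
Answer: -16398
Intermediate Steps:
-(-16398)*(K + 8) = -(-16398)*(-9 + 8) = -(-16398)*(-1) = -1822*9 = -16398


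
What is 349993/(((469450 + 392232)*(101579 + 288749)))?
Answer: 349993/336338611696 ≈ 1.0406e-6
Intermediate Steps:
349993/(((469450 + 392232)*(101579 + 288749))) = 349993/((861682*390328)) = 349993/336338611696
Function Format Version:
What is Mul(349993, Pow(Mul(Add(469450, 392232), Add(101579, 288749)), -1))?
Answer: Rational(349993, 336338611696) ≈ 1.0406e-6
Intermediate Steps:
Mul(349993, Pow(Mul(Add(469450, 392232), Add(101579, 288749)), -1)) = Mul(349993, Pow(Mul(861682, 390328), -1)) = Mul(349993, Pow(336338611696, -1)) = Mul(349993, Rational(1, 336338611696)) = Rational(349993, 336338611696)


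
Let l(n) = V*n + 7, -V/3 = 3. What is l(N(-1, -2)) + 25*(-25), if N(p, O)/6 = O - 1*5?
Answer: -240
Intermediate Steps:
V = -9 (V = -3*3 = -9)
N(p, O) = -30 + 6*O (N(p, O) = 6*(O - 1*5) = 6*(O - 5) = 6*(-5 + O) = -30 + 6*O)
l(n) = 7 - 9*n (l(n) = -9*n + 7 = 7 - 9*n)
l(N(-1, -2)) + 25*(-25) = (7 - 9*(-30 + 6*(-2))) + 25*(-25) = (7 - 9*(-30 - 12)) - 625 = (7 - 9*(-42)) - 625 = (7 + 378) - 625 = 385 - 625 = -240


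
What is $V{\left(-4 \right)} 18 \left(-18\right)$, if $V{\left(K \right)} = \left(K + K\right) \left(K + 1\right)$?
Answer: $-7776$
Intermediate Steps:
$V{\left(K \right)} = 2 K \left(1 + K\right)$
$V{\left(-4 \right)} 18 \left(-18\right) = 2 \left(-4\right) \left(1 - 4\right) 18 \left(-18\right) = 2 \left(-4\right) \left(-3\right) 18 \left(-18\right) = 24 \cdot 18 \left(-18\right) = 432 \left(-18\right) = -7776$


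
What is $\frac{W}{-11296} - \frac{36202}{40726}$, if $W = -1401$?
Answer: $- \frac{175940333}{230020448} \approx -0.76489$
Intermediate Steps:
$\frac{W}{-11296} - \frac{36202}{40726} = - \frac{1401}{-11296} - \frac{36202}{40726} = \left(-1401\right) \left(- \frac{1}{11296}\right) - \frac{18101}{20363} = \frac{1401}{11296} - \frac{18101}{20363} = - \frac{175940333}{230020448}$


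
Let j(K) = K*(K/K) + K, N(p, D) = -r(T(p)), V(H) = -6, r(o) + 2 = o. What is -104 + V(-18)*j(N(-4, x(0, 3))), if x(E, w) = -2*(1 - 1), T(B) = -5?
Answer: -188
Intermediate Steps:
r(o) = -2 + o
x(E, w) = 0 (x(E, w) = -2*0 = 0)
N(p, D) = 7 (N(p, D) = -(-2 - 5) = -1*(-7) = 7)
j(K) = 2*K (j(K) = K*1 + K = K + K = 2*K)
-104 + V(-18)*j(N(-4, x(0, 3))) = -104 - 12*7 = -104 - 6*14 = -104 - 84 = -188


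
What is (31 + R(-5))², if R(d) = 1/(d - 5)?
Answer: 95481/100 ≈ 954.81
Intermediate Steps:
R(d) = 1/(-5 + d)
(31 + R(-5))² = (31 + 1/(-5 - 5))² = (31 + 1/(-10))² = (31 - ⅒)² = (309/10)² = 95481/100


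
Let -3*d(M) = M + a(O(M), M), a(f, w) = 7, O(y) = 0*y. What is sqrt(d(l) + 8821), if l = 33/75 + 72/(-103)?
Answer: sqrt(2338953767)/515 ≈ 93.908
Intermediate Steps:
O(y) = 0
l = -667/2575 (l = 33*(1/75) + 72*(-1/103) = 11/25 - 72/103 = -667/2575 ≈ -0.25903)
d(M) = -7/3 - M/3 (d(M) = -(M + 7)/3 = -(7 + M)/3 = -7/3 - M/3)
sqrt(d(l) + 8821) = sqrt((-7/3 - 1/3*(-667/2575)) + 8821) = sqrt((-7/3 + 667/7725) + 8821) = sqrt(-5786/2575 + 8821) = sqrt(22708289/2575) = sqrt(2338953767)/515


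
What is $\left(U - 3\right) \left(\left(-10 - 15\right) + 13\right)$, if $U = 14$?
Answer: $-132$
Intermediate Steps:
$\left(U - 3\right) \left(\left(-10 - 15\right) + 13\right) = \left(14 - 3\right) \left(\left(-10 - 15\right) + 13\right) = 11 \left(-25 + 13\right) = 11 \left(-12\right) = -132$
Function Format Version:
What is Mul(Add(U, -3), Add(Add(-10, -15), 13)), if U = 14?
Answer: -132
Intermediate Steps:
Mul(Add(U, -3), Add(Add(-10, -15), 13)) = Mul(Add(14, -3), Add(Add(-10, -15), 13)) = Mul(11, Add(-25, 13)) = Mul(11, -12) = -132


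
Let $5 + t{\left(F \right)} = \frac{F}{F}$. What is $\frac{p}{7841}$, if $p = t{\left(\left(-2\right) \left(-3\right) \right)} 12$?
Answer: $- \frac{48}{7841} \approx -0.0061217$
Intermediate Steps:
$t{\left(F \right)} = -4$ ($t{\left(F \right)} = -5 + \frac{F}{F} = -5 + 1 = -4$)
$p = -48$ ($p = \left(-4\right) 12 = -48$)
$\frac{p}{7841} = - \frac{48}{7841}$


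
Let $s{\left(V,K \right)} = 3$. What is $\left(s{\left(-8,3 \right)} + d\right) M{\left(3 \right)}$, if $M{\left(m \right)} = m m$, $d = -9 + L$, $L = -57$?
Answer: $-567$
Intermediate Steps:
$d = -66$ ($d = -9 - 57 = -66$)
$M{\left(m \right)} = m^{2}$
$\left(s{\left(-8,3 \right)} + d\right) M{\left(3 \right)} = \left(3 - 66\right) 3^{2} = \left(-63\right) 9 = -567$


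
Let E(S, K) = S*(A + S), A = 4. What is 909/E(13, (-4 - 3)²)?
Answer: 909/221 ≈ 4.1131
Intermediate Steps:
E(S, K) = S*(4 + S)
909/E(13, (-4 - 3)²) = 909/((13*(4 + 13))) = 909/((13*17)) = 909/221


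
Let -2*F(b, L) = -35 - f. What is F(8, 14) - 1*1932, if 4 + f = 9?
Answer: -1912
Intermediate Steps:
f = 5 (f = -4 + 9 = 5)
F(b, L) = 20 (F(b, L) = -(-35 - 1*5)/2 = -(-35 - 5)/2 = -1/2*(-40) = 20)
F(8, 14) - 1*1932 = 20 - 1*1932 = 20 - 1932 = -1912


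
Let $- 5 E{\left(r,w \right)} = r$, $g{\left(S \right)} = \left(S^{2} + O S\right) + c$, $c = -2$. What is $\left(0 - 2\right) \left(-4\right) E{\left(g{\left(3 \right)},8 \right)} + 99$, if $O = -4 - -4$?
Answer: $\frac{439}{5} \approx 87.8$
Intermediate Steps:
$O = 0$ ($O = -4 + 4 = 0$)
$g{\left(S \right)} = -2 + S^{2}$ ($g{\left(S \right)} = \left(S^{2} + 0 S\right) - 2 = \left(S^{2} + 0\right) - 2 = S^{2} - 2 = -2 + S^{2}$)
$E{\left(r,w \right)} = - \frac{r}{5}$
$\left(0 - 2\right) \left(-4\right) E{\left(g{\left(3 \right)},8 \right)} + 99 = \left(0 - 2\right) \left(-4\right) \left(- \frac{-2 + 3^{2}}{5}\right) + 99 = \left(-2\right) \left(-4\right) \left(- \frac{-2 + 9}{5}\right) + 99 = 8 \left(\left(- \frac{1}{5}\right) 7\right) + 99 = 8 \left(- \frac{7}{5}\right) + 99 = - \frac{56}{5} + 99 = \frac{439}{5}$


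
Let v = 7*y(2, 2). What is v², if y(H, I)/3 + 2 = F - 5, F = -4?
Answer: 53361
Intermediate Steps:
y(H, I) = -33 (y(H, I) = -6 + 3*(-4 - 5) = -6 + 3*(-9) = -6 - 27 = -33)
v = -231 (v = 7*(-33) = -231)
v² = (-231)² = 53361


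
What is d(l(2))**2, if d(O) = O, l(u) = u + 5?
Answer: 49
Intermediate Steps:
l(u) = 5 + u
d(l(2))**2 = (5 + 2)**2 = 7**2 = 49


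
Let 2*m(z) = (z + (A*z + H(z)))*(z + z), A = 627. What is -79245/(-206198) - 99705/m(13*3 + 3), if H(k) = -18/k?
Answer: 5602214920/19035065271 ≈ 0.29431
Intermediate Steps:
m(z) = z*(-18/z + 628*z) (m(z) = ((z + (627*z - 18/z))*(z + z))/2 = ((z + (-18/z + 627*z))*(2*z))/2 = ((-18/z + 628*z)*(2*z))/2 = (2*z*(-18/z + 628*z))/2 = z*(-18/z + 628*z))
-79245/(-206198) - 99705/m(13*3 + 3) = -79245/(-206198) - 99705/(-18 + 628*(13*3 + 3)²) = -79245*(-1/206198) - 99705/(-18 + 628*(39 + 3)²) = 79245/206198 - 99705/(-18 + 628*42²) = 79245/206198 - 99705/(-18 + 628*1764) = 79245/206198 - 99705/(-18 + 1107792) = 79245/206198 - 99705/1107774 = 79245/206198 - 99705*1/1107774 = 79245/206198 - 33235/369258 = 5602214920/19035065271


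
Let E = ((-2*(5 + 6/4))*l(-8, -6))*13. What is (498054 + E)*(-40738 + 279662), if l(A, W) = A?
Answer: 119320079144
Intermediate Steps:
E = 1352 (E = (-2*(5 + 6/4)*(-8))*13 = (-2*(5 + 6*(¼))*(-8))*13 = (-2*(5 + 3/2)*(-8))*13 = (-2*13/2*(-8))*13 = -13*(-8)*13 = 104*13 = 1352)
(498054 + E)*(-40738 + 279662) = (498054 + 1352)*(-40738 + 279662) = 499406*238924 = 119320079144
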